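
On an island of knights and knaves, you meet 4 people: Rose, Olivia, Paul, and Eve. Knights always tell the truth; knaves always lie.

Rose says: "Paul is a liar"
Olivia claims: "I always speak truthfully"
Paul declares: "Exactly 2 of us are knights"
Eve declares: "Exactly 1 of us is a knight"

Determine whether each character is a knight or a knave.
Rose is a knave.
Olivia is a knight.
Paul is a knight.
Eve is a knave.

Verification:
- Rose (knave) says "Paul is a liar" - this is FALSE (a lie) because Paul is a knight.
- Olivia (knight) says "I always speak truthfully" - this is TRUE because Olivia is a knight.
- Paul (knight) says "Exactly 2 of us are knights" - this is TRUE because there are 2 knights.
- Eve (knave) says "Exactly 1 of us is a knight" - this is FALSE (a lie) because there are 2 knights.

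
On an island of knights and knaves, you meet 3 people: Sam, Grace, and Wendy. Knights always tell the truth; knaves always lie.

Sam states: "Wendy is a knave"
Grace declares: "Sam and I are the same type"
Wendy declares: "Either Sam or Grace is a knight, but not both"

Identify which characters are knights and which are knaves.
Sam is a knight.
Grace is a knight.
Wendy is a knave.

Verification:
- Sam (knight) says "Wendy is a knave" - this is TRUE because Wendy is a knave.
- Grace (knight) says "Sam and I are the same type" - this is TRUE because Grace is a knight and Sam is a knight.
- Wendy (knave) says "Either Sam or Grace is a knight, but not both" - this is FALSE (a lie) because Sam is a knight and Grace is a knight.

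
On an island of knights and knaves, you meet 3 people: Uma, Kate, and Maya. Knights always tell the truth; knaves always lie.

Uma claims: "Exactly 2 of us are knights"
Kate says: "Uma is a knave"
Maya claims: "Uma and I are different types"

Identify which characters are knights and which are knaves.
Uma is a knave.
Kate is a knight.
Maya is a knave.

Verification:
- Uma (knave) says "Exactly 2 of us are knights" - this is FALSE (a lie) because there are 1 knights.
- Kate (knight) says "Uma is a knave" - this is TRUE because Uma is a knave.
- Maya (knave) says "Uma and I are different types" - this is FALSE (a lie) because Maya is a knave and Uma is a knave.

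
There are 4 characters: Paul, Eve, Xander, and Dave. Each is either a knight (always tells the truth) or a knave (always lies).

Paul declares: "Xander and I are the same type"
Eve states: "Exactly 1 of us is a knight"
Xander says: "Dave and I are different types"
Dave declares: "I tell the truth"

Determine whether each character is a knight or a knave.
Paul is a knight.
Eve is a knave.
Xander is a knight.
Dave is a knave.

Verification:
- Paul (knight) says "Xander and I are the same type" - this is TRUE because Paul is a knight and Xander is a knight.
- Eve (knave) says "Exactly 1 of us is a knight" - this is FALSE (a lie) because there are 2 knights.
- Xander (knight) says "Dave and I are different types" - this is TRUE because Xander is a knight and Dave is a knave.
- Dave (knave) says "I tell the truth" - this is FALSE (a lie) because Dave is a knave.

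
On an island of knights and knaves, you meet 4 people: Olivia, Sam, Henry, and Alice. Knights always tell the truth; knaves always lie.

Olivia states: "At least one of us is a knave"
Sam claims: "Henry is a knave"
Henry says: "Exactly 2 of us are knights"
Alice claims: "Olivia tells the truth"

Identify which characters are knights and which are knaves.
Olivia is a knight.
Sam is a knight.
Henry is a knave.
Alice is a knight.

Verification:
- Olivia (knight) says "At least one of us is a knave" - this is TRUE because Henry is a knave.
- Sam (knight) says "Henry is a knave" - this is TRUE because Henry is a knave.
- Henry (knave) says "Exactly 2 of us are knights" - this is FALSE (a lie) because there are 3 knights.
- Alice (knight) says "Olivia tells the truth" - this is TRUE because Olivia is a knight.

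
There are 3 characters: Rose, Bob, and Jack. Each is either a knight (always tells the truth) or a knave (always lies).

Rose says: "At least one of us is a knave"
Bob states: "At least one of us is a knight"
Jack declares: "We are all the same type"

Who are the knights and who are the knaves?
Rose is a knight.
Bob is a knight.
Jack is a knave.

Verification:
- Rose (knight) says "At least one of us is a knave" - this is TRUE because Jack is a knave.
- Bob (knight) says "At least one of us is a knight" - this is TRUE because Rose and Bob are knights.
- Jack (knave) says "We are all the same type" - this is FALSE (a lie) because Rose and Bob are knights and Jack is a knave.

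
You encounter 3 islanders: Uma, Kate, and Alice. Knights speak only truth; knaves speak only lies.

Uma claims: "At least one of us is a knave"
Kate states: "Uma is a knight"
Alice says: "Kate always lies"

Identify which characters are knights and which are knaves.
Uma is a knight.
Kate is a knight.
Alice is a knave.

Verification:
- Uma (knight) says "At least one of us is a knave" - this is TRUE because Alice is a knave.
- Kate (knight) says "Uma is a knight" - this is TRUE because Uma is a knight.
- Alice (knave) says "Kate always lies" - this is FALSE (a lie) because Kate is a knight.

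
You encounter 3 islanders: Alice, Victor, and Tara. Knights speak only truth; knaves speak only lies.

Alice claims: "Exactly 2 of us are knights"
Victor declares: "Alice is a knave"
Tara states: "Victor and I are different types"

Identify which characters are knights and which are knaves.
Alice is a knight.
Victor is a knave.
Tara is a knight.

Verification:
- Alice (knight) says "Exactly 2 of us are knights" - this is TRUE because there are 2 knights.
- Victor (knave) says "Alice is a knave" - this is FALSE (a lie) because Alice is a knight.
- Tara (knight) says "Victor and I are different types" - this is TRUE because Tara is a knight and Victor is a knave.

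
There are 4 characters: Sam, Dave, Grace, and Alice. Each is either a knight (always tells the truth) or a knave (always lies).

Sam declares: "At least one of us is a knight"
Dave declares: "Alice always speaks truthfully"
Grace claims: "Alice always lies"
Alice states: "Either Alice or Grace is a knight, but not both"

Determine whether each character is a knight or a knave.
Sam is a knight.
Dave is a knight.
Grace is a knave.
Alice is a knight.

Verification:
- Sam (knight) says "At least one of us is a knight" - this is TRUE because Sam, Dave, and Alice are knights.
- Dave (knight) says "Alice always speaks truthfully" - this is TRUE because Alice is a knight.
- Grace (knave) says "Alice always lies" - this is FALSE (a lie) because Alice is a knight.
- Alice (knight) says "Either Alice or Grace is a knight, but not both" - this is TRUE because Alice is a knight and Grace is a knave.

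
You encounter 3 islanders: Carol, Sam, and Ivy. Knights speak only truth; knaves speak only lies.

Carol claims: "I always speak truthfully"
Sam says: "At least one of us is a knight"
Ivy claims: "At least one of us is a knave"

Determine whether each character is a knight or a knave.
Carol is a knave.
Sam is a knight.
Ivy is a knight.

Verification:
- Carol (knave) says "I always speak truthfully" - this is FALSE (a lie) because Carol is a knave.
- Sam (knight) says "At least one of us is a knight" - this is TRUE because Sam and Ivy are knights.
- Ivy (knight) says "At least one of us is a knave" - this is TRUE because Carol is a knave.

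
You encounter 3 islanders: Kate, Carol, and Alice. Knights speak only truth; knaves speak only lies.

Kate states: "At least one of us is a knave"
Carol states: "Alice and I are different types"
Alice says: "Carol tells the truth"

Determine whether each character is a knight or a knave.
Kate is a knight.
Carol is a knave.
Alice is a knave.

Verification:
- Kate (knight) says "At least one of us is a knave" - this is TRUE because Carol and Alice are knaves.
- Carol (knave) says "Alice and I are different types" - this is FALSE (a lie) because Carol is a knave and Alice is a knave.
- Alice (knave) says "Carol tells the truth" - this is FALSE (a lie) because Carol is a knave.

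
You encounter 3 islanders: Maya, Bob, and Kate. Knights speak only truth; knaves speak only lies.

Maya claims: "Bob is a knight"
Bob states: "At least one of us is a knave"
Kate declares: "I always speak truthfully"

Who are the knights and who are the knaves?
Maya is a knight.
Bob is a knight.
Kate is a knave.

Verification:
- Maya (knight) says "Bob is a knight" - this is TRUE because Bob is a knight.
- Bob (knight) says "At least one of us is a knave" - this is TRUE because Kate is a knave.
- Kate (knave) says "I always speak truthfully" - this is FALSE (a lie) because Kate is a knave.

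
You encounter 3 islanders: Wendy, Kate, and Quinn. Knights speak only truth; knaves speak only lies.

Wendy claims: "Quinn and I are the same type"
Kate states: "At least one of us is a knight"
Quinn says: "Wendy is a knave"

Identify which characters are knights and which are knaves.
Wendy is a knave.
Kate is a knight.
Quinn is a knight.

Verification:
- Wendy (knave) says "Quinn and I are the same type" - this is FALSE (a lie) because Wendy is a knave and Quinn is a knight.
- Kate (knight) says "At least one of us is a knight" - this is TRUE because Kate and Quinn are knights.
- Quinn (knight) says "Wendy is a knave" - this is TRUE because Wendy is a knave.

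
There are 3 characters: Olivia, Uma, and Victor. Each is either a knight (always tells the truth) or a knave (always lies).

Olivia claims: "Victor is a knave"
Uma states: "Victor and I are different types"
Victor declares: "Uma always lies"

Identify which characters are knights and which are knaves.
Olivia is a knight.
Uma is a knight.
Victor is a knave.

Verification:
- Olivia (knight) says "Victor is a knave" - this is TRUE because Victor is a knave.
- Uma (knight) says "Victor and I are different types" - this is TRUE because Uma is a knight and Victor is a knave.
- Victor (knave) says "Uma always lies" - this is FALSE (a lie) because Uma is a knight.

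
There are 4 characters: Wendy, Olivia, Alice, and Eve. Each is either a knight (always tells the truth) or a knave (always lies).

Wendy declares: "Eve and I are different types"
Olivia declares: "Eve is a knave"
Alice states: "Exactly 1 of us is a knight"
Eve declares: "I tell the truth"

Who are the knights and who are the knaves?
Wendy is a knight.
Olivia is a knight.
Alice is a knave.
Eve is a knave.

Verification:
- Wendy (knight) says "Eve and I are different types" - this is TRUE because Wendy is a knight and Eve is a knave.
- Olivia (knight) says "Eve is a knave" - this is TRUE because Eve is a knave.
- Alice (knave) says "Exactly 1 of us is a knight" - this is FALSE (a lie) because there are 2 knights.
- Eve (knave) says "I tell the truth" - this is FALSE (a lie) because Eve is a knave.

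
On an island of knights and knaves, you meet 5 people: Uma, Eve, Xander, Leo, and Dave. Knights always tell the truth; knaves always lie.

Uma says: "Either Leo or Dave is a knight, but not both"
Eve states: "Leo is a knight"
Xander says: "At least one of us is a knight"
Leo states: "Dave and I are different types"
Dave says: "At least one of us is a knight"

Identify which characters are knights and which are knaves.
Uma is a knave.
Eve is a knave.
Xander is a knave.
Leo is a knave.
Dave is a knave.

Verification:
- Uma (knave) says "Either Leo or Dave is a knight, but not both" - this is FALSE (a lie) because Leo is a knave and Dave is a knave.
- Eve (knave) says "Leo is a knight" - this is FALSE (a lie) because Leo is a knave.
- Xander (knave) says "At least one of us is a knight" - this is FALSE (a lie) because no one is a knight.
- Leo (knave) says "Dave and I are different types" - this is FALSE (a lie) because Leo is a knave and Dave is a knave.
- Dave (knave) says "At least one of us is a knight" - this is FALSE (a lie) because no one is a knight.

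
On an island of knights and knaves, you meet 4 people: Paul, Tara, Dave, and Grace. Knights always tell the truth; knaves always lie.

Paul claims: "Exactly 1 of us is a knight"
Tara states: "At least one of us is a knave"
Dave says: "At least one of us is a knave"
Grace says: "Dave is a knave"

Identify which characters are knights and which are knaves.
Paul is a knave.
Tara is a knight.
Dave is a knight.
Grace is a knave.

Verification:
- Paul (knave) says "Exactly 1 of us is a knight" - this is FALSE (a lie) because there are 2 knights.
- Tara (knight) says "At least one of us is a knave" - this is TRUE because Paul and Grace are knaves.
- Dave (knight) says "At least one of us is a knave" - this is TRUE because Paul and Grace are knaves.
- Grace (knave) says "Dave is a knave" - this is FALSE (a lie) because Dave is a knight.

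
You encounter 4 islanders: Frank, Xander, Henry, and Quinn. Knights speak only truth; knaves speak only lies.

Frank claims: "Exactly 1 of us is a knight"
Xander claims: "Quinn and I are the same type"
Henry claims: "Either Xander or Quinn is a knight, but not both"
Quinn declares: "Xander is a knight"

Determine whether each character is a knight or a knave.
Frank is a knave.
Xander is a knight.
Henry is a knave.
Quinn is a knight.

Verification:
- Frank (knave) says "Exactly 1 of us is a knight" - this is FALSE (a lie) because there are 2 knights.
- Xander (knight) says "Quinn and I are the same type" - this is TRUE because Xander is a knight and Quinn is a knight.
- Henry (knave) says "Either Xander or Quinn is a knight, but not both" - this is FALSE (a lie) because Xander is a knight and Quinn is a knight.
- Quinn (knight) says "Xander is a knight" - this is TRUE because Xander is a knight.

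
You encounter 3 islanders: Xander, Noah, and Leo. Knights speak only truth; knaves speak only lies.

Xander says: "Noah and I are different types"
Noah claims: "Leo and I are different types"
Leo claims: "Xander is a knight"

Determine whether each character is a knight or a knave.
Xander is a knave.
Noah is a knave.
Leo is a knave.

Verification:
- Xander (knave) says "Noah and I are different types" - this is FALSE (a lie) because Xander is a knave and Noah is a knave.
- Noah (knave) says "Leo and I are different types" - this is FALSE (a lie) because Noah is a knave and Leo is a knave.
- Leo (knave) says "Xander is a knight" - this is FALSE (a lie) because Xander is a knave.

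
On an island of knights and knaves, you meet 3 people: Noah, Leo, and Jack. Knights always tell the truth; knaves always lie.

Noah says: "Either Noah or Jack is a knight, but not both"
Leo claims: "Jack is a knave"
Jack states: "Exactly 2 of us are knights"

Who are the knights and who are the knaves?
Noah is a knave.
Leo is a knight.
Jack is a knave.

Verification:
- Noah (knave) says "Either Noah or Jack is a knight, but not both" - this is FALSE (a lie) because Noah is a knave and Jack is a knave.
- Leo (knight) says "Jack is a knave" - this is TRUE because Jack is a knave.
- Jack (knave) says "Exactly 2 of us are knights" - this is FALSE (a lie) because there are 1 knights.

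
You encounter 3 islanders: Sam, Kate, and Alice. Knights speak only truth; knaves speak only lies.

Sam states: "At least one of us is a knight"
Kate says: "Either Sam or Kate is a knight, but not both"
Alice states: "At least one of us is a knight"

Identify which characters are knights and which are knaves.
Sam is a knave.
Kate is a knave.
Alice is a knave.

Verification:
- Sam (knave) says "At least one of us is a knight" - this is FALSE (a lie) because no one is a knight.
- Kate (knave) says "Either Sam or Kate is a knight, but not both" - this is FALSE (a lie) because Sam is a knave and Kate is a knave.
- Alice (knave) says "At least one of us is a knight" - this is FALSE (a lie) because no one is a knight.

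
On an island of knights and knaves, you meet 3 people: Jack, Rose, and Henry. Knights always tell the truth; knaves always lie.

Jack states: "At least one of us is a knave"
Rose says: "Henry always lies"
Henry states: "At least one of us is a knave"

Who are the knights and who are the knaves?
Jack is a knight.
Rose is a knave.
Henry is a knight.

Verification:
- Jack (knight) says "At least one of us is a knave" - this is TRUE because Rose is a knave.
- Rose (knave) says "Henry always lies" - this is FALSE (a lie) because Henry is a knight.
- Henry (knight) says "At least one of us is a knave" - this is TRUE because Rose is a knave.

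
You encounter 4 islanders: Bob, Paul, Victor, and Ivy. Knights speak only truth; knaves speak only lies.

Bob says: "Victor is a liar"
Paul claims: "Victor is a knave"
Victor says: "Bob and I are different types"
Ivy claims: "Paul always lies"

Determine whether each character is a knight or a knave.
Bob is a knave.
Paul is a knave.
Victor is a knight.
Ivy is a knight.

Verification:
- Bob (knave) says "Victor is a liar" - this is FALSE (a lie) because Victor is a knight.
- Paul (knave) says "Victor is a knave" - this is FALSE (a lie) because Victor is a knight.
- Victor (knight) says "Bob and I are different types" - this is TRUE because Victor is a knight and Bob is a knave.
- Ivy (knight) says "Paul always lies" - this is TRUE because Paul is a knave.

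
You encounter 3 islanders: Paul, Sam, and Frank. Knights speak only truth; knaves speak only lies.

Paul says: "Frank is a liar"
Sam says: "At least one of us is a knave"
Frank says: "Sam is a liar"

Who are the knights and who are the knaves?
Paul is a knight.
Sam is a knight.
Frank is a knave.

Verification:
- Paul (knight) says "Frank is a liar" - this is TRUE because Frank is a knave.
- Sam (knight) says "At least one of us is a knave" - this is TRUE because Frank is a knave.
- Frank (knave) says "Sam is a liar" - this is FALSE (a lie) because Sam is a knight.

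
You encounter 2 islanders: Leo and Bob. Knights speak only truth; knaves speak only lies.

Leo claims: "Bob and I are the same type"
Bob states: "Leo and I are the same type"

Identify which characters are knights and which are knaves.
Leo is a knight.
Bob is a knight.

Verification:
- Leo (knight) says "Bob and I are the same type" - this is TRUE because Leo is a knight and Bob is a knight.
- Bob (knight) says "Leo and I are the same type" - this is TRUE because Bob is a knight and Leo is a knight.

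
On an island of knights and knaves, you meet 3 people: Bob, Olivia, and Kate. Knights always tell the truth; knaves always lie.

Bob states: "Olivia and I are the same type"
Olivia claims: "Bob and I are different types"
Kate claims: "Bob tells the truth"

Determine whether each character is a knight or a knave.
Bob is a knave.
Olivia is a knight.
Kate is a knave.

Verification:
- Bob (knave) says "Olivia and I are the same type" - this is FALSE (a lie) because Bob is a knave and Olivia is a knight.
- Olivia (knight) says "Bob and I are different types" - this is TRUE because Olivia is a knight and Bob is a knave.
- Kate (knave) says "Bob tells the truth" - this is FALSE (a lie) because Bob is a knave.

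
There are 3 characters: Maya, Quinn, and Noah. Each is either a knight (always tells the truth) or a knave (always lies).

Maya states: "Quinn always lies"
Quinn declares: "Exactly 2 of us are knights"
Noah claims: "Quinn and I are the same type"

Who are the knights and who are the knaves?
Maya is a knave.
Quinn is a knight.
Noah is a knight.

Verification:
- Maya (knave) says "Quinn always lies" - this is FALSE (a lie) because Quinn is a knight.
- Quinn (knight) says "Exactly 2 of us are knights" - this is TRUE because there are 2 knights.
- Noah (knight) says "Quinn and I are the same type" - this is TRUE because Noah is a knight and Quinn is a knight.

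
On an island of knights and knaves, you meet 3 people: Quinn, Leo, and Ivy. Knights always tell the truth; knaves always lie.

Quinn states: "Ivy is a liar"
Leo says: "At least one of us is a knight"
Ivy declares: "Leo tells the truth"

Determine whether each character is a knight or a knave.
Quinn is a knave.
Leo is a knight.
Ivy is a knight.

Verification:
- Quinn (knave) says "Ivy is a liar" - this is FALSE (a lie) because Ivy is a knight.
- Leo (knight) says "At least one of us is a knight" - this is TRUE because Leo and Ivy are knights.
- Ivy (knight) says "Leo tells the truth" - this is TRUE because Leo is a knight.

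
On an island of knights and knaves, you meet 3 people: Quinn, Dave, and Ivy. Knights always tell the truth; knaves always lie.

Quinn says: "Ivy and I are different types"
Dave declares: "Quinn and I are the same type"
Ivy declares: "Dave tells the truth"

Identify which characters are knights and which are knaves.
Quinn is a knight.
Dave is a knave.
Ivy is a knave.

Verification:
- Quinn (knight) says "Ivy and I are different types" - this is TRUE because Quinn is a knight and Ivy is a knave.
- Dave (knave) says "Quinn and I are the same type" - this is FALSE (a lie) because Dave is a knave and Quinn is a knight.
- Ivy (knave) says "Dave tells the truth" - this is FALSE (a lie) because Dave is a knave.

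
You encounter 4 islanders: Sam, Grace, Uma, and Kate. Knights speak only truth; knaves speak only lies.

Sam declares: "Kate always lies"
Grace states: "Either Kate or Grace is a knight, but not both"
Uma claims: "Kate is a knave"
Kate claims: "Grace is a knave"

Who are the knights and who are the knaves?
Sam is a knight.
Grace is a knight.
Uma is a knight.
Kate is a knave.

Verification:
- Sam (knight) says "Kate always lies" - this is TRUE because Kate is a knave.
- Grace (knight) says "Either Kate or Grace is a knight, but not both" - this is TRUE because Kate is a knave and Grace is a knight.
- Uma (knight) says "Kate is a knave" - this is TRUE because Kate is a knave.
- Kate (knave) says "Grace is a knave" - this is FALSE (a lie) because Grace is a knight.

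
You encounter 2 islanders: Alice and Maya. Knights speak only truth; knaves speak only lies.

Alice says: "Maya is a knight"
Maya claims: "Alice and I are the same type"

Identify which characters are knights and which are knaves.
Alice is a knight.
Maya is a knight.

Verification:
- Alice (knight) says "Maya is a knight" - this is TRUE because Maya is a knight.
- Maya (knight) says "Alice and I are the same type" - this is TRUE because Maya is a knight and Alice is a knight.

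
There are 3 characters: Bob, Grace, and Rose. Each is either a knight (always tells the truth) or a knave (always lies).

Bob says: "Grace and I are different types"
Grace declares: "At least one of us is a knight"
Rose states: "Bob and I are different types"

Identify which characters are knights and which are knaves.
Bob is a knave.
Grace is a knave.
Rose is a knave.

Verification:
- Bob (knave) says "Grace and I are different types" - this is FALSE (a lie) because Bob is a knave and Grace is a knave.
- Grace (knave) says "At least one of us is a knight" - this is FALSE (a lie) because no one is a knight.
- Rose (knave) says "Bob and I are different types" - this is FALSE (a lie) because Rose is a knave and Bob is a knave.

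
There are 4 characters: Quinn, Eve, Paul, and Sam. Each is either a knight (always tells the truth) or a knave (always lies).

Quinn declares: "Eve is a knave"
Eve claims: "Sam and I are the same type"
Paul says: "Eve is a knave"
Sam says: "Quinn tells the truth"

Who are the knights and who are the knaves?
Quinn is a knight.
Eve is a knave.
Paul is a knight.
Sam is a knight.

Verification:
- Quinn (knight) says "Eve is a knave" - this is TRUE because Eve is a knave.
- Eve (knave) says "Sam and I are the same type" - this is FALSE (a lie) because Eve is a knave and Sam is a knight.
- Paul (knight) says "Eve is a knave" - this is TRUE because Eve is a knave.
- Sam (knight) says "Quinn tells the truth" - this is TRUE because Quinn is a knight.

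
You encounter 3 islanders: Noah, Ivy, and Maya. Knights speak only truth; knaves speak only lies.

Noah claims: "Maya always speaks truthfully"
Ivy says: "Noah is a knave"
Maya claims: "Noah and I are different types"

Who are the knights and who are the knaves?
Noah is a knave.
Ivy is a knight.
Maya is a knave.

Verification:
- Noah (knave) says "Maya always speaks truthfully" - this is FALSE (a lie) because Maya is a knave.
- Ivy (knight) says "Noah is a knave" - this is TRUE because Noah is a knave.
- Maya (knave) says "Noah and I are different types" - this is FALSE (a lie) because Maya is a knave and Noah is a knave.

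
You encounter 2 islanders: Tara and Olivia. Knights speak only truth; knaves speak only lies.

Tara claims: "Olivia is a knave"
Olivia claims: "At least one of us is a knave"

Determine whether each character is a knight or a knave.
Tara is a knave.
Olivia is a knight.

Verification:
- Tara (knave) says "Olivia is a knave" - this is FALSE (a lie) because Olivia is a knight.
- Olivia (knight) says "At least one of us is a knave" - this is TRUE because Tara is a knave.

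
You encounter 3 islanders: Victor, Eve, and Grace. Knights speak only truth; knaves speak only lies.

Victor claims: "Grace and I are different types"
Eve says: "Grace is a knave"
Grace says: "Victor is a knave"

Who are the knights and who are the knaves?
Victor is a knight.
Eve is a knight.
Grace is a knave.

Verification:
- Victor (knight) says "Grace and I are different types" - this is TRUE because Victor is a knight and Grace is a knave.
- Eve (knight) says "Grace is a knave" - this is TRUE because Grace is a knave.
- Grace (knave) says "Victor is a knave" - this is FALSE (a lie) because Victor is a knight.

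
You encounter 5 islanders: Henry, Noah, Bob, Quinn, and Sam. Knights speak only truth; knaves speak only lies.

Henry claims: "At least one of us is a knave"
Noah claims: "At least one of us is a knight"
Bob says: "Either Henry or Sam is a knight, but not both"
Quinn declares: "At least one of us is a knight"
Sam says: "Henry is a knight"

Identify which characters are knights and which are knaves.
Henry is a knight.
Noah is a knight.
Bob is a knave.
Quinn is a knight.
Sam is a knight.

Verification:
- Henry (knight) says "At least one of us is a knave" - this is TRUE because Bob is a knave.
- Noah (knight) says "At least one of us is a knight" - this is TRUE because Henry, Noah, Quinn, and Sam are knights.
- Bob (knave) says "Either Henry or Sam is a knight, but not both" - this is FALSE (a lie) because Henry is a knight and Sam is a knight.
- Quinn (knight) says "At least one of us is a knight" - this is TRUE because Henry, Noah, Quinn, and Sam are knights.
- Sam (knight) says "Henry is a knight" - this is TRUE because Henry is a knight.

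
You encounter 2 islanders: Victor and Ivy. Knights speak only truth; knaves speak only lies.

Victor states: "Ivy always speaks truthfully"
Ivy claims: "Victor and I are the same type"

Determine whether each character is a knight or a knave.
Victor is a knight.
Ivy is a knight.

Verification:
- Victor (knight) says "Ivy always speaks truthfully" - this is TRUE because Ivy is a knight.
- Ivy (knight) says "Victor and I are the same type" - this is TRUE because Ivy is a knight and Victor is a knight.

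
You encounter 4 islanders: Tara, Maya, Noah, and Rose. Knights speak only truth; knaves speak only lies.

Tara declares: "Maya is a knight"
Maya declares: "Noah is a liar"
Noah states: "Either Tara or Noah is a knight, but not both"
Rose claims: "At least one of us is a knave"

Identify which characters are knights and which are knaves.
Tara is a knave.
Maya is a knave.
Noah is a knight.
Rose is a knight.

Verification:
- Tara (knave) says "Maya is a knight" - this is FALSE (a lie) because Maya is a knave.
- Maya (knave) says "Noah is a liar" - this is FALSE (a lie) because Noah is a knight.
- Noah (knight) says "Either Tara or Noah is a knight, but not both" - this is TRUE because Tara is a knave and Noah is a knight.
- Rose (knight) says "At least one of us is a knave" - this is TRUE because Tara and Maya are knaves.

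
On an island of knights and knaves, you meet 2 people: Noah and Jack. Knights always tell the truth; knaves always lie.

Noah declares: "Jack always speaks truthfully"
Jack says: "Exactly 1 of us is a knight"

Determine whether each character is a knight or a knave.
Noah is a knave.
Jack is a knave.

Verification:
- Noah (knave) says "Jack always speaks truthfully" - this is FALSE (a lie) because Jack is a knave.
- Jack (knave) says "Exactly 1 of us is a knight" - this is FALSE (a lie) because there are 0 knights.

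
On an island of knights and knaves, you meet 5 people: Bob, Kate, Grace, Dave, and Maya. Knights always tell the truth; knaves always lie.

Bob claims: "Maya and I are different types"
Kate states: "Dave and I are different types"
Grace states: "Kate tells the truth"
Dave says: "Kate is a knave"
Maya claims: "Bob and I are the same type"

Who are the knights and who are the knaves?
Bob is a knight.
Kate is a knight.
Grace is a knight.
Dave is a knave.
Maya is a knave.

Verification:
- Bob (knight) says "Maya and I are different types" - this is TRUE because Bob is a knight and Maya is a knave.
- Kate (knight) says "Dave and I are different types" - this is TRUE because Kate is a knight and Dave is a knave.
- Grace (knight) says "Kate tells the truth" - this is TRUE because Kate is a knight.
- Dave (knave) says "Kate is a knave" - this is FALSE (a lie) because Kate is a knight.
- Maya (knave) says "Bob and I are the same type" - this is FALSE (a lie) because Maya is a knave and Bob is a knight.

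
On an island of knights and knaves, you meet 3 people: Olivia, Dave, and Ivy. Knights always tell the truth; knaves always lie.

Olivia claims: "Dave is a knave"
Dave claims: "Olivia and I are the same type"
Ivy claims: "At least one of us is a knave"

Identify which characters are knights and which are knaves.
Olivia is a knight.
Dave is a knave.
Ivy is a knight.

Verification:
- Olivia (knight) says "Dave is a knave" - this is TRUE because Dave is a knave.
- Dave (knave) says "Olivia and I are the same type" - this is FALSE (a lie) because Dave is a knave and Olivia is a knight.
- Ivy (knight) says "At least one of us is a knave" - this is TRUE because Dave is a knave.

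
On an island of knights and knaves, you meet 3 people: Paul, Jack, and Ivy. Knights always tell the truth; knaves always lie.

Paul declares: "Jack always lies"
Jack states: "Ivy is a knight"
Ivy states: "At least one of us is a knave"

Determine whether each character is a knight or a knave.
Paul is a knave.
Jack is a knight.
Ivy is a knight.

Verification:
- Paul (knave) says "Jack always lies" - this is FALSE (a lie) because Jack is a knight.
- Jack (knight) says "Ivy is a knight" - this is TRUE because Ivy is a knight.
- Ivy (knight) says "At least one of us is a knave" - this is TRUE because Paul is a knave.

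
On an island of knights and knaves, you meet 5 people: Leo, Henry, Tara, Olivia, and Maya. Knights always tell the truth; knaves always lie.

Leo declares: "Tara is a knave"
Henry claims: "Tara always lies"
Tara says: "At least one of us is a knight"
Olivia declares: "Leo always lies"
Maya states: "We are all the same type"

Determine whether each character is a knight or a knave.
Leo is a knave.
Henry is a knave.
Tara is a knight.
Olivia is a knight.
Maya is a knave.

Verification:
- Leo (knave) says "Tara is a knave" - this is FALSE (a lie) because Tara is a knight.
- Henry (knave) says "Tara always lies" - this is FALSE (a lie) because Tara is a knight.
- Tara (knight) says "At least one of us is a knight" - this is TRUE because Tara and Olivia are knights.
- Olivia (knight) says "Leo always lies" - this is TRUE because Leo is a knave.
- Maya (knave) says "We are all the same type" - this is FALSE (a lie) because Tara and Olivia are knights and Leo, Henry, and Maya are knaves.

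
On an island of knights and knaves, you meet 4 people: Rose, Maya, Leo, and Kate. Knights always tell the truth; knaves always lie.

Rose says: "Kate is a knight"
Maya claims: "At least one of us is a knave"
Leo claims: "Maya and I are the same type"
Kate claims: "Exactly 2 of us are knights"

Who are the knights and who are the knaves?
Rose is a knave.
Maya is a knight.
Leo is a knave.
Kate is a knave.

Verification:
- Rose (knave) says "Kate is a knight" - this is FALSE (a lie) because Kate is a knave.
- Maya (knight) says "At least one of us is a knave" - this is TRUE because Rose, Leo, and Kate are knaves.
- Leo (knave) says "Maya and I are the same type" - this is FALSE (a lie) because Leo is a knave and Maya is a knight.
- Kate (knave) says "Exactly 2 of us are knights" - this is FALSE (a lie) because there are 1 knights.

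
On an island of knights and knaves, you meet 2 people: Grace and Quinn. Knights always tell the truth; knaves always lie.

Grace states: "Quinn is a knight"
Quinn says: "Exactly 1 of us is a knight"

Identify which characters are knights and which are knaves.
Grace is a knave.
Quinn is a knave.

Verification:
- Grace (knave) says "Quinn is a knight" - this is FALSE (a lie) because Quinn is a knave.
- Quinn (knave) says "Exactly 1 of us is a knight" - this is FALSE (a lie) because there are 0 knights.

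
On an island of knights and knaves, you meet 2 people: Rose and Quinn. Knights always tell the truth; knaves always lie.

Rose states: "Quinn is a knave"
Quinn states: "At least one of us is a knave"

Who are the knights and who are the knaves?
Rose is a knave.
Quinn is a knight.

Verification:
- Rose (knave) says "Quinn is a knave" - this is FALSE (a lie) because Quinn is a knight.
- Quinn (knight) says "At least one of us is a knave" - this is TRUE because Rose is a knave.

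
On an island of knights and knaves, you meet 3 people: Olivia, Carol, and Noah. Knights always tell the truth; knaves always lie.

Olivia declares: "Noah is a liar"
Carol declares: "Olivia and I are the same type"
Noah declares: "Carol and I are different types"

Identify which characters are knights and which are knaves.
Olivia is a knight.
Carol is a knave.
Noah is a knave.

Verification:
- Olivia (knight) says "Noah is a liar" - this is TRUE because Noah is a knave.
- Carol (knave) says "Olivia and I are the same type" - this is FALSE (a lie) because Carol is a knave and Olivia is a knight.
- Noah (knave) says "Carol and I are different types" - this is FALSE (a lie) because Noah is a knave and Carol is a knave.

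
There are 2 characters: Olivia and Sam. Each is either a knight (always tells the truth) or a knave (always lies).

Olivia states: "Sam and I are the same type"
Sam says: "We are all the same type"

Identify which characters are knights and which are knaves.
Olivia is a knight.
Sam is a knight.

Verification:
- Olivia (knight) says "Sam and I are the same type" - this is TRUE because Olivia is a knight and Sam is a knight.
- Sam (knight) says "We are all the same type" - this is TRUE because Olivia and Sam are knights.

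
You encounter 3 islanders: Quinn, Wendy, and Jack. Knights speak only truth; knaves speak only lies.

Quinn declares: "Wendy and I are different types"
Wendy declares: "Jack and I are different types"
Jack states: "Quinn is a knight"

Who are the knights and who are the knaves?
Quinn is a knave.
Wendy is a knave.
Jack is a knave.

Verification:
- Quinn (knave) says "Wendy and I are different types" - this is FALSE (a lie) because Quinn is a knave and Wendy is a knave.
- Wendy (knave) says "Jack and I are different types" - this is FALSE (a lie) because Wendy is a knave and Jack is a knave.
- Jack (knave) says "Quinn is a knight" - this is FALSE (a lie) because Quinn is a knave.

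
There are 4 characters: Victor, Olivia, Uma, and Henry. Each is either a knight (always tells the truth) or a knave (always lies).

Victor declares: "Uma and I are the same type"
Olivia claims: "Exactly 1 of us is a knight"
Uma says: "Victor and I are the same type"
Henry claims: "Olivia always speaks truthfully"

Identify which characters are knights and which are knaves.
Victor is a knight.
Olivia is a knave.
Uma is a knight.
Henry is a knave.

Verification:
- Victor (knight) says "Uma and I are the same type" - this is TRUE because Victor is a knight and Uma is a knight.
- Olivia (knave) says "Exactly 1 of us is a knight" - this is FALSE (a lie) because there are 2 knights.
- Uma (knight) says "Victor and I are the same type" - this is TRUE because Uma is a knight and Victor is a knight.
- Henry (knave) says "Olivia always speaks truthfully" - this is FALSE (a lie) because Olivia is a knave.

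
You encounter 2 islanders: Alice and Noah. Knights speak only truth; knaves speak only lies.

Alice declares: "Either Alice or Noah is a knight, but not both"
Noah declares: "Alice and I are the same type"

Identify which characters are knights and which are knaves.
Alice is a knight.
Noah is a knave.

Verification:
- Alice (knight) says "Either Alice or Noah is a knight, but not both" - this is TRUE because Alice is a knight and Noah is a knave.
- Noah (knave) says "Alice and I are the same type" - this is FALSE (a lie) because Noah is a knave and Alice is a knight.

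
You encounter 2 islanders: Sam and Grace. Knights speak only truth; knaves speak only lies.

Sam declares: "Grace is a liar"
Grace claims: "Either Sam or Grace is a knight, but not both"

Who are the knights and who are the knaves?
Sam is a knave.
Grace is a knight.

Verification:
- Sam (knave) says "Grace is a liar" - this is FALSE (a lie) because Grace is a knight.
- Grace (knight) says "Either Sam or Grace is a knight, but not both" - this is TRUE because Sam is a knave and Grace is a knight.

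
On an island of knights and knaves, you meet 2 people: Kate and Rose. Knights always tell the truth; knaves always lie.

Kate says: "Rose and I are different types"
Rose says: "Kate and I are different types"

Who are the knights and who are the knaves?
Kate is a knave.
Rose is a knave.

Verification:
- Kate (knave) says "Rose and I are different types" - this is FALSE (a lie) because Kate is a knave and Rose is a knave.
- Rose (knave) says "Kate and I are different types" - this is FALSE (a lie) because Rose is a knave and Kate is a knave.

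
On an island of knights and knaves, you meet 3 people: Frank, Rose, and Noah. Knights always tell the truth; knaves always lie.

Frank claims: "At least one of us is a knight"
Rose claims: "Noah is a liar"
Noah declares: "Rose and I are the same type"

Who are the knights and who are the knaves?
Frank is a knight.
Rose is a knight.
Noah is a knave.

Verification:
- Frank (knight) says "At least one of us is a knight" - this is TRUE because Frank and Rose are knights.
- Rose (knight) says "Noah is a liar" - this is TRUE because Noah is a knave.
- Noah (knave) says "Rose and I are the same type" - this is FALSE (a lie) because Noah is a knave and Rose is a knight.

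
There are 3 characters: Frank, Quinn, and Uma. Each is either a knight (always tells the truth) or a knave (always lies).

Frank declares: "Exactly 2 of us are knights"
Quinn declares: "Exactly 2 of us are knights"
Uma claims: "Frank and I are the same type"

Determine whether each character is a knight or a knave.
Frank is a knight.
Quinn is a knight.
Uma is a knave.

Verification:
- Frank (knight) says "Exactly 2 of us are knights" - this is TRUE because there are 2 knights.
- Quinn (knight) says "Exactly 2 of us are knights" - this is TRUE because there are 2 knights.
- Uma (knave) says "Frank and I are the same type" - this is FALSE (a lie) because Uma is a knave and Frank is a knight.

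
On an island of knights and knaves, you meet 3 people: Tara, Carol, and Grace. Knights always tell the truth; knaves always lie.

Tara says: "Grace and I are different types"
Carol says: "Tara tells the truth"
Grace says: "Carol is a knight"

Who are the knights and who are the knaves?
Tara is a knave.
Carol is a knave.
Grace is a knave.

Verification:
- Tara (knave) says "Grace and I are different types" - this is FALSE (a lie) because Tara is a knave and Grace is a knave.
- Carol (knave) says "Tara tells the truth" - this is FALSE (a lie) because Tara is a knave.
- Grace (knave) says "Carol is a knight" - this is FALSE (a lie) because Carol is a knave.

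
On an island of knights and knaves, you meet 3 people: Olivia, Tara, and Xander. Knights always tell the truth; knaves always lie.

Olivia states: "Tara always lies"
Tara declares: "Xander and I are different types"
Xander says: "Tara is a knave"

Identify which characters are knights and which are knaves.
Olivia is a knave.
Tara is a knight.
Xander is a knave.

Verification:
- Olivia (knave) says "Tara always lies" - this is FALSE (a lie) because Tara is a knight.
- Tara (knight) says "Xander and I are different types" - this is TRUE because Tara is a knight and Xander is a knave.
- Xander (knave) says "Tara is a knave" - this is FALSE (a lie) because Tara is a knight.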